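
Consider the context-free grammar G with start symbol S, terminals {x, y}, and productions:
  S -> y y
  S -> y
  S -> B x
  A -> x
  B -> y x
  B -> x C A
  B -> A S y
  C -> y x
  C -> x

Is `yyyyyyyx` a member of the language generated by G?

no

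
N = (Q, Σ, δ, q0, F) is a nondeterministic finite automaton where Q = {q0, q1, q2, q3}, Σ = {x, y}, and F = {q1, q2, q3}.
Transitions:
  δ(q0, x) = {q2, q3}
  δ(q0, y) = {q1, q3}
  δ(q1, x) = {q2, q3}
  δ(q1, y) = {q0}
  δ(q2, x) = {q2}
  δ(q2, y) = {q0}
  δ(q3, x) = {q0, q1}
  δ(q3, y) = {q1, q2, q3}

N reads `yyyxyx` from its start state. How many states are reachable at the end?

4

Start: {q0}
read y: {q1, q3}
read y: {q0, q1, q2, q3}
read y: {q0, q1, q2, q3}
read x: {q0, q1, q2, q3}
read y: {q0, q1, q2, q3}
read x: {q0, q1, q2, q3}
Final reachable set {q0, q1, q2, q3} has 4 states.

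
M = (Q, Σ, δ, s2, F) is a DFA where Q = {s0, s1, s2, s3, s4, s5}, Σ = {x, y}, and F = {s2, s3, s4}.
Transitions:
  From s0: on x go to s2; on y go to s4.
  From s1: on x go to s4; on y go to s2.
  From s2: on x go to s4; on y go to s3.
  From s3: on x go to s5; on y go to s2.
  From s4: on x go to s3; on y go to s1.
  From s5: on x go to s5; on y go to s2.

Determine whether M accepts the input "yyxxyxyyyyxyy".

s2 --y--> s3
s3 --y--> s2
s2 --x--> s4
s4 --x--> s3
s3 --y--> s2
s2 --x--> s4
s4 --y--> s1
s1 --y--> s2
s2 --y--> s3
s3 --y--> s2
s2 --x--> s4
s4 --y--> s1
s1 --y--> s2
End in state s2, which is an accepting state.

accepted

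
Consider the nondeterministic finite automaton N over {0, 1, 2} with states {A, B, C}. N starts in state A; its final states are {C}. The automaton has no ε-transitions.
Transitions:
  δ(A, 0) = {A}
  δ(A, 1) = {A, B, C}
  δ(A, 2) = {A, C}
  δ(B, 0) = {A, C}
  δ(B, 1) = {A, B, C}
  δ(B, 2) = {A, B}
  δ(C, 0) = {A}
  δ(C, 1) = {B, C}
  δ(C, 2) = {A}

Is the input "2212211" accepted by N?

Start: {A}
read 2: {A, C}
read 2: {A, C}
read 1: {A, B, C}
read 2: {A, B, C}
read 2: {A, B, C}
read 1: {A, B, C}
read 1: {A, B, C}
Reachable ∩ accepting = {C} — nonempty.

accepted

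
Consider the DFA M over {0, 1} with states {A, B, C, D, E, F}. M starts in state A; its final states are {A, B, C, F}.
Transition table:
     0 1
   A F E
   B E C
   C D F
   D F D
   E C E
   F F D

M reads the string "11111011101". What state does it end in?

D

A --1--> E
E --1--> E
E --1--> E
E --1--> E
E --1--> E
E --0--> C
C --1--> F
F --1--> D
D --1--> D
D --0--> F
F --1--> D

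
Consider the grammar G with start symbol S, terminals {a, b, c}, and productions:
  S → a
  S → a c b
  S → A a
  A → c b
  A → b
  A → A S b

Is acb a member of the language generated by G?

S ⇒ acb

yes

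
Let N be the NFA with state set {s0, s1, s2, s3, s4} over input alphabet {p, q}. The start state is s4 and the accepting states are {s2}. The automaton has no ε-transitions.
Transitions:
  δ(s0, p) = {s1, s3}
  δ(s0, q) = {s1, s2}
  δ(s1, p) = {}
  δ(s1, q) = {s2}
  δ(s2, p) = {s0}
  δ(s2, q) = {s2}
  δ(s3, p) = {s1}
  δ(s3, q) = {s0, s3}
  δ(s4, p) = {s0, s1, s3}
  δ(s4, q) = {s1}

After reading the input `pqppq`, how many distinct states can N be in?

3

Start: {s4}
read p: {s0, s1, s3}
read q: {s0, s1, s2, s3}
read p: {s0, s1, s3}
read p: {s1, s3}
read q: {s0, s2, s3}
Final reachable set {s0, s2, s3} has 3 states.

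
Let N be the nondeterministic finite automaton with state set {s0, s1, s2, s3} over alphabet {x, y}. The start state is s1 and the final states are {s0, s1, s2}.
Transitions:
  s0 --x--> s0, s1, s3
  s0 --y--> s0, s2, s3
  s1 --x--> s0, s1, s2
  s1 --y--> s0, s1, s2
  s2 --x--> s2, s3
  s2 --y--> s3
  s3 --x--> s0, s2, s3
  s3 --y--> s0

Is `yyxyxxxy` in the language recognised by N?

Start: {s1}
read y: {s0, s1, s2}
read y: {s0, s1, s2, s3}
read x: {s0, s1, s2, s3}
read y: {s0, s1, s2, s3}
read x: {s0, s1, s2, s3}
read x: {s0, s1, s2, s3}
read x: {s0, s1, s2, s3}
read y: {s0, s1, s2, s3}
Reachable ∩ accepting = {s0, s1, s2} — nonempty.

accepted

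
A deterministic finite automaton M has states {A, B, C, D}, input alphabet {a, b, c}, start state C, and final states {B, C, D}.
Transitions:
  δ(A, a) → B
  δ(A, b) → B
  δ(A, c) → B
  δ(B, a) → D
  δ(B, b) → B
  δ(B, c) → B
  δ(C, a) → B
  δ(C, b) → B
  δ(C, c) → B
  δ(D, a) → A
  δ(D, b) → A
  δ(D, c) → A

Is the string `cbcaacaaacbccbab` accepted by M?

C --c--> B
B --b--> B
B --c--> B
B --a--> D
D --a--> A
A --c--> B
B --a--> D
D --a--> A
A --a--> B
B --c--> B
B --b--> B
B --c--> B
B --c--> B
B --b--> B
B --a--> D
D --b--> A
End in state A, which is not an accepting state.

rejected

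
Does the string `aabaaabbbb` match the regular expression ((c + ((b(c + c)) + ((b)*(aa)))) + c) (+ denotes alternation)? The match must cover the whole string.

no

Neither (c+((b(c+c))+((b)*(aa)))) nor c matches aabaaabbbb.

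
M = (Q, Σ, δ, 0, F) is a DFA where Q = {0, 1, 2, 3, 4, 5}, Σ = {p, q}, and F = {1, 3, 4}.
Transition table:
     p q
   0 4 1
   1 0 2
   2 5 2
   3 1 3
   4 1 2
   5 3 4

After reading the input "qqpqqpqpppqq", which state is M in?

2

0 --q--> 1
1 --q--> 2
2 --p--> 5
5 --q--> 4
4 --q--> 2
2 --p--> 5
5 --q--> 4
4 --p--> 1
1 --p--> 0
0 --p--> 4
4 --q--> 2
2 --q--> 2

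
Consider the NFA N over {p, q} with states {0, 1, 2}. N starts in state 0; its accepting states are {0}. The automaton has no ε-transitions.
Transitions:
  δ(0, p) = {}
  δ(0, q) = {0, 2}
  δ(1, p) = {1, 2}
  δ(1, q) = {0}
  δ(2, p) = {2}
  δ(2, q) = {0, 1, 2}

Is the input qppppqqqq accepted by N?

Start: {0}
read q: {0, 2}
read p: {2}
read p: {2}
read p: {2}
read p: {2}
read q: {0, 1, 2}
read q: {0, 1, 2}
read q: {0, 1, 2}
read q: {0, 1, 2}
Reachable ∩ accepting = {0} — nonempty.

accepted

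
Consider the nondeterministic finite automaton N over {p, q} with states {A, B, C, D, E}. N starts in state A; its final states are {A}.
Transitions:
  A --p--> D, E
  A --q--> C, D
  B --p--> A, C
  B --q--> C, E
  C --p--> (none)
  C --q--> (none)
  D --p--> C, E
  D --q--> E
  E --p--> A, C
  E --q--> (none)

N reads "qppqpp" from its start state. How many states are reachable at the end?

2

Start: {A}
read q: {C, D}
read p: {C, E}
read p: {A, C}
read q: {C, D}
read p: {C, E}
read p: {A, C}
Final reachable set {A, C} has 2 states.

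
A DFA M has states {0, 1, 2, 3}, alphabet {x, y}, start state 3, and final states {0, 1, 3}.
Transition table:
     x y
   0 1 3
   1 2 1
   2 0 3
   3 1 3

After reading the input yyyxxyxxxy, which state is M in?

3

3 --y--> 3
3 --y--> 3
3 --y--> 3
3 --x--> 1
1 --x--> 2
2 --y--> 3
3 --x--> 1
1 --x--> 2
2 --x--> 0
0 --y--> 3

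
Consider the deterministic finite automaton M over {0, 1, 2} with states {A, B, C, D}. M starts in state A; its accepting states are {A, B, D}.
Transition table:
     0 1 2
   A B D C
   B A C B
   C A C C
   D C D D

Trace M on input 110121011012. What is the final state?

A --1--> D
D --1--> D
D --0--> C
C --1--> C
C --2--> C
C --1--> C
C --0--> A
A --1--> D
D --1--> D
D --0--> C
C --1--> C
C --2--> C

C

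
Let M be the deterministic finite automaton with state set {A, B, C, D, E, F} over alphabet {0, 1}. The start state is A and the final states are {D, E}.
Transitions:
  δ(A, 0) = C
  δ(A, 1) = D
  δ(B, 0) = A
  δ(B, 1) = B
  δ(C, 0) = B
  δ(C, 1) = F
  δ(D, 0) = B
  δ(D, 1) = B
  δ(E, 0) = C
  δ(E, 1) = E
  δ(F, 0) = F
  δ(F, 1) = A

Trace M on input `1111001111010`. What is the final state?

B

A --1--> D
D --1--> B
B --1--> B
B --1--> B
B --0--> A
A --0--> C
C --1--> F
F --1--> A
A --1--> D
D --1--> B
B --0--> A
A --1--> D
D --0--> B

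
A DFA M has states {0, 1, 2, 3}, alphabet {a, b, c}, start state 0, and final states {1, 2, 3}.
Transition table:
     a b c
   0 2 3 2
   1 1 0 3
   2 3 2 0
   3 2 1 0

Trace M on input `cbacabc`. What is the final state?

0

0 --c--> 2
2 --b--> 2
2 --a--> 3
3 --c--> 0
0 --a--> 2
2 --b--> 2
2 --c--> 0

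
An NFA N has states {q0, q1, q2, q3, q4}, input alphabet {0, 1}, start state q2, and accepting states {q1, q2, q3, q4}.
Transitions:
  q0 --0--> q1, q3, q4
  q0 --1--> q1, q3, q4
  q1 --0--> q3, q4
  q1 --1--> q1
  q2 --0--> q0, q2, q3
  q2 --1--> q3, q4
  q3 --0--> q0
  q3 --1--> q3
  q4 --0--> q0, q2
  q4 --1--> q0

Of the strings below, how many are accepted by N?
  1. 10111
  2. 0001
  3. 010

3

10111: accepted
0001: accepted
010: accepted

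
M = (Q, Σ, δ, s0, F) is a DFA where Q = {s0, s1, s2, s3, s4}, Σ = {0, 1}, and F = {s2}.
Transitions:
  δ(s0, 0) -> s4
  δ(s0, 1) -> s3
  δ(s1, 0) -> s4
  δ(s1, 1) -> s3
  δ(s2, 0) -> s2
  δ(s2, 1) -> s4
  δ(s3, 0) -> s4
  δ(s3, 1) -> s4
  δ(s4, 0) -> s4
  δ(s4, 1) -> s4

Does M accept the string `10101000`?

s0 --1--> s3
s3 --0--> s4
s4 --1--> s4
s4 --0--> s4
s4 --1--> s4
s4 --0--> s4
s4 --0--> s4
s4 --0--> s4
End in state s4, which is not an accepting state.

rejected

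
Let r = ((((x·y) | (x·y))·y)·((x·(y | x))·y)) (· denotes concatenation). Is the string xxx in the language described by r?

no

No split of xxx into u·v has (((x·y)|(x·y))·y) matching u and ((x·(y|x))·y) matching v.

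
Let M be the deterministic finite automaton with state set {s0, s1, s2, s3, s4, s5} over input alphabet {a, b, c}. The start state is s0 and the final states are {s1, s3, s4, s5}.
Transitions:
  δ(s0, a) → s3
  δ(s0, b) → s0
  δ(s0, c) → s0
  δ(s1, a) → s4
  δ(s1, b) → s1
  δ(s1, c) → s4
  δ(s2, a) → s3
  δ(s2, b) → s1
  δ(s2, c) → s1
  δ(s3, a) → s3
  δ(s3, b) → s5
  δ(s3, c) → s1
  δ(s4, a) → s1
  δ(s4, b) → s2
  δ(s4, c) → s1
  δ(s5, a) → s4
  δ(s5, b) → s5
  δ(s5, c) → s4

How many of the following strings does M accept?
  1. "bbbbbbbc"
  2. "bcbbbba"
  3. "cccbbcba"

"bbbbbbbc": rejected
"bcbbbba": accepted
"cccbbcba": accepted

2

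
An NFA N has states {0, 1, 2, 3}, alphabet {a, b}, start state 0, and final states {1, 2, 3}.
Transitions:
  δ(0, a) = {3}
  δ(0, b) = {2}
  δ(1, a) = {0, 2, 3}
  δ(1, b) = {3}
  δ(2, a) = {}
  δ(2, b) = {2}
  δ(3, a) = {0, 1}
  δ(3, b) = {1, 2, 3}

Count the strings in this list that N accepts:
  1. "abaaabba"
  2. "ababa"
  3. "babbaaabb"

"abaaabba": accepted
"ababa": accepted
"babbaaabb": rejected

2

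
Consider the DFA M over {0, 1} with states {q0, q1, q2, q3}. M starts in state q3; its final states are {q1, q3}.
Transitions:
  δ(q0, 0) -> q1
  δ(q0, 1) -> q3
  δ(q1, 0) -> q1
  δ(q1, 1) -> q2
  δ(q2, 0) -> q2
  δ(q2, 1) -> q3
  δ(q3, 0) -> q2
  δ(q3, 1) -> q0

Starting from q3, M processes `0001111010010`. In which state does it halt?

q2

q3 --0--> q2
q2 --0--> q2
q2 --0--> q2
q2 --1--> q3
q3 --1--> q0
q0 --1--> q3
q3 --1--> q0
q0 --0--> q1
q1 --1--> q2
q2 --0--> q2
q2 --0--> q2
q2 --1--> q3
q3 --0--> q2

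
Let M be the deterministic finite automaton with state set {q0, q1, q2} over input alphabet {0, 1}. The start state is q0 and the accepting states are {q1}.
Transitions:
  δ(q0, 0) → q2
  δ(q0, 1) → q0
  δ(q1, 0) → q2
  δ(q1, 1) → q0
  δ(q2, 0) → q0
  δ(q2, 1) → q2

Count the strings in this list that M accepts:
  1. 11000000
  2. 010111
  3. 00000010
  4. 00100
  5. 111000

0

11000000: rejected
010111: rejected
00000010: rejected
00100: rejected
111000: rejected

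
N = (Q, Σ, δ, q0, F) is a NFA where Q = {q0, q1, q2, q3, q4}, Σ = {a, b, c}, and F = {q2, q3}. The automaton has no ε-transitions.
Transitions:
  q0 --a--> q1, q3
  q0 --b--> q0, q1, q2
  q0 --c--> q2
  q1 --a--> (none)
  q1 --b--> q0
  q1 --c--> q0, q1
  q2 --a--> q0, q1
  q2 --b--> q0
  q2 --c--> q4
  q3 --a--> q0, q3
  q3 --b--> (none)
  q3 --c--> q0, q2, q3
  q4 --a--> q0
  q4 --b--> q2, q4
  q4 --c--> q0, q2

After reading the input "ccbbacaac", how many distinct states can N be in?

Start: {q0}
read c: {q2}
read c: {q4}
read b: {q2, q4}
read b: {q0, q2, q4}
read a: {q0, q1, q3}
read c: {q0, q1, q2, q3}
read a: {q0, q1, q3}
read a: {q0, q1, q3}
read c: {q0, q1, q2, q3}
Final reachable set {q0, q1, q2, q3} has 4 states.

4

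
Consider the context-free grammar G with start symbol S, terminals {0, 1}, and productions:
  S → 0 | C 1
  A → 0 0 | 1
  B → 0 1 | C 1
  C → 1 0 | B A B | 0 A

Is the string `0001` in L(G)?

S ⇒ C1 ⇒ 0A1 ⇒ 0001

yes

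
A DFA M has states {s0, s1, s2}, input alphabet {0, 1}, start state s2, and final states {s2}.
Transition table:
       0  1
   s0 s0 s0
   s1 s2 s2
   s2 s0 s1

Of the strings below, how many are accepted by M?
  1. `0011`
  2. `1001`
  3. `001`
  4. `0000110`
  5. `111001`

`0011`: rejected
`1001`: rejected
`001`: rejected
`0000110`: rejected
`111001`: rejected

0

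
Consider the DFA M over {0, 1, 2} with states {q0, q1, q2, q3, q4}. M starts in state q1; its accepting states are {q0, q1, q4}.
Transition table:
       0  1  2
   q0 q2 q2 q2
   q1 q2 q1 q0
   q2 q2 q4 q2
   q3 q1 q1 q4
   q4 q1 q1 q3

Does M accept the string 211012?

accepted

q1 --2--> q0
q0 --1--> q2
q2 --1--> q4
q4 --0--> q1
q1 --1--> q1
q1 --2--> q0
End in state q0, which is an accepting state.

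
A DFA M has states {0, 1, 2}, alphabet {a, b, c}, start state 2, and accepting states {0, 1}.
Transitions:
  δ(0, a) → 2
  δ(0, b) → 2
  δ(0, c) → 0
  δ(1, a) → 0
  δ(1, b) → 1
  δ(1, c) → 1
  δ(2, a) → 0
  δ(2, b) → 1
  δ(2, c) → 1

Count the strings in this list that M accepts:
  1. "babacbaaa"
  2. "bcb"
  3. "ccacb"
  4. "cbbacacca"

3

"babacbaaa": accepted
"bcb": accepted
"ccacb": rejected
"cbbacacca": accepted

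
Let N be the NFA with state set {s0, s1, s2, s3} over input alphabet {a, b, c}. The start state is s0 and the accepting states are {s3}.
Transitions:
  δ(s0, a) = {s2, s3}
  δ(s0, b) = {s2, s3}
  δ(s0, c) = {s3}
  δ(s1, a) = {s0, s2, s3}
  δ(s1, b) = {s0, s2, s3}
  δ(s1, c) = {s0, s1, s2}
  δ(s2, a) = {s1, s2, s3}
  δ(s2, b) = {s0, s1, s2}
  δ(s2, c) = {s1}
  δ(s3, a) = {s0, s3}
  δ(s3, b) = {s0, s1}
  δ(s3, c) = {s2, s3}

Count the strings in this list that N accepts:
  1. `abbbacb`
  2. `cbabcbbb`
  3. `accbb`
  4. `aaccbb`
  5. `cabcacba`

5

`abbbacb`: accepted
`cbabcbbb`: accepted
`accbb`: accepted
`aaccbb`: accepted
`cabcacba`: accepted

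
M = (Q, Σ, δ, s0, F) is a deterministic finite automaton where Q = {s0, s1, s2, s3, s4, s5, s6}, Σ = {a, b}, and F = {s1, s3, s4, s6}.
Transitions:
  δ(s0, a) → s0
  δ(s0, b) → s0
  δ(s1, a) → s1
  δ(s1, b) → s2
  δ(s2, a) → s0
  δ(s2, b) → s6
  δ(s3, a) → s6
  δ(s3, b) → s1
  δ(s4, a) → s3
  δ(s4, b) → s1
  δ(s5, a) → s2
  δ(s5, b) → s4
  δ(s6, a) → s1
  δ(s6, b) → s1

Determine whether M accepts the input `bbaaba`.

rejected

s0 --b--> s0
s0 --b--> s0
s0 --a--> s0
s0 --a--> s0
s0 --b--> s0
s0 --a--> s0
End in state s0, which is not an accepting state.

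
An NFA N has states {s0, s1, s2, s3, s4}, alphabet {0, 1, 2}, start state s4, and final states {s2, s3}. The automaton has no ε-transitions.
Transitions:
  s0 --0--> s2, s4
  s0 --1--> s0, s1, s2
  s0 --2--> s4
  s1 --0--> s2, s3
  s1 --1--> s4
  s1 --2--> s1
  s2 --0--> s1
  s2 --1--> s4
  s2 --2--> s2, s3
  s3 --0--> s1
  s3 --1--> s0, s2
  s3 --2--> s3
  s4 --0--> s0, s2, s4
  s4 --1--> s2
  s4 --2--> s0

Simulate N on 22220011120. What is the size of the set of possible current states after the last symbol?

Start: {s4}
read 2: {s0}
read 2: {s4}
read 2: {s0}
read 2: {s4}
read 0: {s0, s2, s4}
read 0: {s0, s1, s2, s4}
read 1: {s0, s1, s2, s4}
read 1: {s0, s1, s2, s4}
read 1: {s0, s1, s2, s4}
read 2: {s0, s1, s2, s3, s4}
read 0: {s0, s1, s2, s3, s4}
Final reachable set {s0, s1, s2, s3, s4} has 5 states.

5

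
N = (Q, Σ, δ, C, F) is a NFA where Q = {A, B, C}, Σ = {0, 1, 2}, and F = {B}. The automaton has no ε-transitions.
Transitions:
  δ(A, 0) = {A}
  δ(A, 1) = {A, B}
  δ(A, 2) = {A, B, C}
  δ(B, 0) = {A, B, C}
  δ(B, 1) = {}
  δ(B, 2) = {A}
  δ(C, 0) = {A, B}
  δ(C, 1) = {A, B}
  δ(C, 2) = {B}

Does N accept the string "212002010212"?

Start: {C}
read 2: {B}
read 1: {}
The reachable set is empty and stays empty for the remaining 10 symbols.
Reachable ∩ accepting = {} — empty.

rejected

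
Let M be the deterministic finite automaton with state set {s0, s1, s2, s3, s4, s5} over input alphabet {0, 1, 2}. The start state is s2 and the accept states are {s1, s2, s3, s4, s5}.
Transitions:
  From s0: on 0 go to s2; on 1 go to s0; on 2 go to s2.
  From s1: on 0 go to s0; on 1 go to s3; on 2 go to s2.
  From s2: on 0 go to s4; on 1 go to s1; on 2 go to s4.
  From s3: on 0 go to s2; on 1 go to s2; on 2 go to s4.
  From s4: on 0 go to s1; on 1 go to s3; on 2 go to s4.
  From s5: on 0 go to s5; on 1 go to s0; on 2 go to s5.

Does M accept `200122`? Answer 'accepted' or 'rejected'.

accepted

s2 --2--> s4
s4 --0--> s1
s1 --0--> s0
s0 --1--> s0
s0 --2--> s2
s2 --2--> s4
End in state s4, which is an accepting state.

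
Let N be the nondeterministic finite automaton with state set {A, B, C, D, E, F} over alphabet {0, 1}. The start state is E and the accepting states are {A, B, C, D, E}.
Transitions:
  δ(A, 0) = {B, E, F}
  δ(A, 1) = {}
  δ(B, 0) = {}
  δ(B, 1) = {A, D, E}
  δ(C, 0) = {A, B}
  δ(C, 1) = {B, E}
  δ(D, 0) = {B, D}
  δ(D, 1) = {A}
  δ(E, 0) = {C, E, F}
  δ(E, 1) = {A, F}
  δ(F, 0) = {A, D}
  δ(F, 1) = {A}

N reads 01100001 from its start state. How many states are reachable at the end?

Start: {E}
read 0: {C, E, F}
read 1: {A, B, E, F}
read 1: {A, D, E, F}
read 0: {A, B, C, D, E, F}
read 0: {A, B, C, D, E, F}
read 0: {A, B, C, D, E, F}
read 0: {A, B, C, D, E, F}
read 1: {A, B, D, E, F}
Final reachable set {A, B, D, E, F} has 5 states.

5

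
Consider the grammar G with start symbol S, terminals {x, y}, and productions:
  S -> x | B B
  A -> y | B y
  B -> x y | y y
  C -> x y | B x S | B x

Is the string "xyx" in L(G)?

no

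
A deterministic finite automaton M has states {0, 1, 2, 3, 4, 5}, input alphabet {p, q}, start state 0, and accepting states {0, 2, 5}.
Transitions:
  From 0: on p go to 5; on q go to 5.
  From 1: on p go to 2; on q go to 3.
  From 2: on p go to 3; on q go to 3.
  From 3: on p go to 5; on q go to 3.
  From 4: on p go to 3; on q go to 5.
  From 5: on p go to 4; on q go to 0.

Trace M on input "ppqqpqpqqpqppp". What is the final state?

5

0 --p--> 5
5 --p--> 4
4 --q--> 5
5 --q--> 0
0 --p--> 5
5 --q--> 0
0 --p--> 5
5 --q--> 0
0 --q--> 5
5 --p--> 4
4 --q--> 5
5 --p--> 4
4 --p--> 3
3 --p--> 5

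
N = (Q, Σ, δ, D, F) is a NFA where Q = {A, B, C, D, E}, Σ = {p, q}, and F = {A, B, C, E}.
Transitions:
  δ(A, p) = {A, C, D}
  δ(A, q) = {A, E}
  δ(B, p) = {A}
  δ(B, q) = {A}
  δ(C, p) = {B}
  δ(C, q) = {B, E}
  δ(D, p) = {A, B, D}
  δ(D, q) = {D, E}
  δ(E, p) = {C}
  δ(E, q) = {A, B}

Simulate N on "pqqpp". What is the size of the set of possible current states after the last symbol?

4

Start: {D}
read p: {A, B, D}
read q: {A, D, E}
read q: {A, B, D, E}
read p: {A, B, C, D}
read p: {A, B, C, D}
Final reachable set {A, B, C, D} has 4 states.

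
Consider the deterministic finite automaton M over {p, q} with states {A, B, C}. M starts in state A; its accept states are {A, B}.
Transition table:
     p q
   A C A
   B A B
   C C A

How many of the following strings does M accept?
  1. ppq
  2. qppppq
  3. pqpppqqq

ppq: accepted
qppppq: accepted
pqpppqqq: accepted

3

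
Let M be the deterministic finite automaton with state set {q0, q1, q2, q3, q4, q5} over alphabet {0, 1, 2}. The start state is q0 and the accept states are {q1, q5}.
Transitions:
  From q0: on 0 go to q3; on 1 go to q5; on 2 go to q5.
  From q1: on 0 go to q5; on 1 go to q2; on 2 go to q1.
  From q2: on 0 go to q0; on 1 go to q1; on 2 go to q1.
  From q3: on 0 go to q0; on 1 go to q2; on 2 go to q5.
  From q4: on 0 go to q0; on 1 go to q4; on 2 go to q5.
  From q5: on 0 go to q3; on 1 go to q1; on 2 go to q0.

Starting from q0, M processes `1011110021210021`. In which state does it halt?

q0 --1--> q5
q5 --0--> q3
q3 --1--> q2
q2 --1--> q1
q1 --1--> q2
q2 --1--> q1
q1 --0--> q5
q5 --0--> q3
q3 --2--> q5
q5 --1--> q1
q1 --2--> q1
q1 --1--> q2
q2 --0--> q0
q0 --0--> q3
q3 --2--> q5
q5 --1--> q1

q1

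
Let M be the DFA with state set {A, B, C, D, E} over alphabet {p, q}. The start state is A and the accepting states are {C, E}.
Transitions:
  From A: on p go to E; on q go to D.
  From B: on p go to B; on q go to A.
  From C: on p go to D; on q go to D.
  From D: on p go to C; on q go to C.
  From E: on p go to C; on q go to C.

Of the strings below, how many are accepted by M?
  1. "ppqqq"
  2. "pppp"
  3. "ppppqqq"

1

"ppqqq": rejected
"pppp": accepted
"ppppqqq": rejected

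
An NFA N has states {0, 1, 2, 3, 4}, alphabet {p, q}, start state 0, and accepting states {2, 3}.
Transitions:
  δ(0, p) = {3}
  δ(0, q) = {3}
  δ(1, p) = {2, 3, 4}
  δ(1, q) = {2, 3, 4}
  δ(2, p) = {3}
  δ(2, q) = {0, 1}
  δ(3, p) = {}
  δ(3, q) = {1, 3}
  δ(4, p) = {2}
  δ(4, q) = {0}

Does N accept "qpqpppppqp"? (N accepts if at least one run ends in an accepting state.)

Start: {0}
read q: {3}
read p: {}
The reachable set is empty and stays empty for the remaining 8 symbols.
Reachable ∩ accepting = {} — empty.

rejected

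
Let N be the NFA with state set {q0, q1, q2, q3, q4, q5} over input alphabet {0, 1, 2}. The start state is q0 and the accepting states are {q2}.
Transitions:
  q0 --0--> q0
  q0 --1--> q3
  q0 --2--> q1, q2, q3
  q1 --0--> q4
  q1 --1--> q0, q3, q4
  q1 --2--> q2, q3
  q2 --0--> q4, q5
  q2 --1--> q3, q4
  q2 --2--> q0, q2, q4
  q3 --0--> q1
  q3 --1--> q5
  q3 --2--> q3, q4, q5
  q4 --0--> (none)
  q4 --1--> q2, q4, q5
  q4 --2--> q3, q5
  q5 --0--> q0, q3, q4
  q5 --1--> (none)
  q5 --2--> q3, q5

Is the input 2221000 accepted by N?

rejected

Start: {q0}
read 2: {q1, q2, q3}
read 2: {q0, q2, q3, q4, q5}
read 2: {q0, q1, q2, q3, q4, q5}
read 1: {q0, q2, q3, q4, q5}
read 0: {q0, q1, q3, q4, q5}
read 0: {q0, q1, q3, q4}
read 0: {q0, q1, q4}
Reachable ∩ accepting = {} — empty.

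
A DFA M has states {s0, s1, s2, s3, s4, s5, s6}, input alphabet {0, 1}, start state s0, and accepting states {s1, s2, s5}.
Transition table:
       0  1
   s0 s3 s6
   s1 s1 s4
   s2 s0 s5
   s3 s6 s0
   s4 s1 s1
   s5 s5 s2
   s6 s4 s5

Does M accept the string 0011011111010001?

s0 --0--> s3
s3 --0--> s6
s6 --1--> s5
s5 --1--> s2
s2 --0--> s0
s0 --1--> s6
s6 --1--> s5
s5 --1--> s2
s2 --1--> s5
s5 --1--> s2
s2 --0--> s0
s0 --1--> s6
s6 --0--> s4
s4 --0--> s1
s1 --0--> s1
s1 --1--> s4
End in state s4, which is not an accepting state.

rejected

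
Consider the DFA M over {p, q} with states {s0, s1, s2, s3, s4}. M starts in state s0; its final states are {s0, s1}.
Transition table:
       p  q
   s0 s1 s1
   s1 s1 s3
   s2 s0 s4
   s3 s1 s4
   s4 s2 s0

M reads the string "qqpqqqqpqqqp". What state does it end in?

s1

s0 --q--> s1
s1 --q--> s3
s3 --p--> s1
s1 --q--> s3
s3 --q--> s4
s4 --q--> s0
s0 --q--> s1
s1 --p--> s1
s1 --q--> s3
s3 --q--> s4
s4 --q--> s0
s0 --p--> s1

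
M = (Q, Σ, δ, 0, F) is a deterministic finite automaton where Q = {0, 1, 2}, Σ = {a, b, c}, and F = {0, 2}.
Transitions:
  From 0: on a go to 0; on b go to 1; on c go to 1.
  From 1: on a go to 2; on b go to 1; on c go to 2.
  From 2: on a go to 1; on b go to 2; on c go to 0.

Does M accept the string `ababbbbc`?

accepted

0 --a--> 0
0 --b--> 1
1 --a--> 2
2 --b--> 2
2 --b--> 2
2 --b--> 2
2 --b--> 2
2 --c--> 0
End in state 0, which is an accepting state.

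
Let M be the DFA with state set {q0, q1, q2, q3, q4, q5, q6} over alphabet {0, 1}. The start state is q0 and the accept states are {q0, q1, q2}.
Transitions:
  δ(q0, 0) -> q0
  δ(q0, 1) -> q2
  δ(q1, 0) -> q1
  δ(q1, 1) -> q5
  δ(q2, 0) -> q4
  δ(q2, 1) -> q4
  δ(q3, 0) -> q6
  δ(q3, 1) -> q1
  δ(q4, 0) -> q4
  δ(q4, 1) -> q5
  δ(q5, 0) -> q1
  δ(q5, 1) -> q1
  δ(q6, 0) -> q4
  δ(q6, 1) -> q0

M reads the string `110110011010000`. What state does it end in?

q0 --1--> q2
q2 --1--> q4
q4 --0--> q4
q4 --1--> q5
q5 --1--> q1
q1 --0--> q1
q1 --0--> q1
q1 --1--> q5
q5 --1--> q1
q1 --0--> q1
q1 --1--> q5
q5 --0--> q1
q1 --0--> q1
q1 --0--> q1
q1 --0--> q1

q1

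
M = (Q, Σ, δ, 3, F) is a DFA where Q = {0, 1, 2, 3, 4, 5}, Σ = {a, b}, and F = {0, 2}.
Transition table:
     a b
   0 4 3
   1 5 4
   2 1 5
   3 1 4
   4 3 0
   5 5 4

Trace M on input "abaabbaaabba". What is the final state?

4

3 --a--> 1
1 --b--> 4
4 --a--> 3
3 --a--> 1
1 --b--> 4
4 --b--> 0
0 --a--> 4
4 --a--> 3
3 --a--> 1
1 --b--> 4
4 --b--> 0
0 --a--> 4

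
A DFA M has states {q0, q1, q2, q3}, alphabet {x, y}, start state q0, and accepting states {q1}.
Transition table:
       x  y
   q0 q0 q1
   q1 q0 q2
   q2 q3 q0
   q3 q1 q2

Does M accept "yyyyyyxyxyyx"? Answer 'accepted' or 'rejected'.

rejected

q0 --y--> q1
q1 --y--> q2
q2 --y--> q0
q0 --y--> q1
q1 --y--> q2
q2 --y--> q0
q0 --x--> q0
q0 --y--> q1
q1 --x--> q0
q0 --y--> q1
q1 --y--> q2
q2 --x--> q3
End in state q3, which is not an accepting state.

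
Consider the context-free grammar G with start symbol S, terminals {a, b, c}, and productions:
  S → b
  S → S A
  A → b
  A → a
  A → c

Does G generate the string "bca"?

S ⇒ SA ⇒ SAA ⇒ bAA ⇒ bcA ⇒ bca

yes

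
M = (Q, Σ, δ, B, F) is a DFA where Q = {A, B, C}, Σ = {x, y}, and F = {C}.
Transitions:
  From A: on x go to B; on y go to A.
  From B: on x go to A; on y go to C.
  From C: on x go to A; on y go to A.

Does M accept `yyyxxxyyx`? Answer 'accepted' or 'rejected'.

B --y--> C
C --y--> A
A --y--> A
A --x--> B
B --x--> A
A --x--> B
B --y--> C
C --y--> A
A --x--> B
End in state B, which is not an accepting state.

rejected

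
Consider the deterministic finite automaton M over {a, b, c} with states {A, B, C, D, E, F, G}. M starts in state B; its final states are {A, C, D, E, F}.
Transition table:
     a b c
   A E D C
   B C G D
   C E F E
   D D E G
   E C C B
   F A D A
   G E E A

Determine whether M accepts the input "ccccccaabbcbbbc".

accepted

B --c--> D
D --c--> G
G --c--> A
A --c--> C
C --c--> E
E --c--> B
B --a--> C
C --a--> E
E --b--> C
C --b--> F
F --c--> A
A --b--> D
D --b--> E
E --b--> C
C --c--> E
End in state E, which is an accepting state.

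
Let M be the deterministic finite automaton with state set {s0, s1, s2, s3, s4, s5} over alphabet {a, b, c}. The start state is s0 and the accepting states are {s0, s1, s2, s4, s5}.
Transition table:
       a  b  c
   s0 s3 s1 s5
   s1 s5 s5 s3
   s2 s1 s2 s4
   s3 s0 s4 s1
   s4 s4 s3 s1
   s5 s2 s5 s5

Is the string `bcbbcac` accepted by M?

accepted

s0 --b--> s1
s1 --c--> s3
s3 --b--> s4
s4 --b--> s3
s3 --c--> s1
s1 --a--> s5
s5 --c--> s5
End in state s5, which is an accepting state.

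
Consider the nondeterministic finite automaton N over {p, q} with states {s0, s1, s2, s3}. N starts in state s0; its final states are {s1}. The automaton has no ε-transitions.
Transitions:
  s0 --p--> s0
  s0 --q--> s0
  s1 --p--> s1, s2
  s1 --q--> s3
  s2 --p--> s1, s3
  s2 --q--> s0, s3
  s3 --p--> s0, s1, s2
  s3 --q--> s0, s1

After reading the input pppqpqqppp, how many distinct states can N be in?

Start: {s0}
read p: {s0}
read p: {s0}
read p: {s0}
read q: {s0}
read p: {s0}
read q: {s0}
read q: {s0}
read p: {s0}
read p: {s0}
read p: {s0}
Final reachable set {s0} has 1 state.

1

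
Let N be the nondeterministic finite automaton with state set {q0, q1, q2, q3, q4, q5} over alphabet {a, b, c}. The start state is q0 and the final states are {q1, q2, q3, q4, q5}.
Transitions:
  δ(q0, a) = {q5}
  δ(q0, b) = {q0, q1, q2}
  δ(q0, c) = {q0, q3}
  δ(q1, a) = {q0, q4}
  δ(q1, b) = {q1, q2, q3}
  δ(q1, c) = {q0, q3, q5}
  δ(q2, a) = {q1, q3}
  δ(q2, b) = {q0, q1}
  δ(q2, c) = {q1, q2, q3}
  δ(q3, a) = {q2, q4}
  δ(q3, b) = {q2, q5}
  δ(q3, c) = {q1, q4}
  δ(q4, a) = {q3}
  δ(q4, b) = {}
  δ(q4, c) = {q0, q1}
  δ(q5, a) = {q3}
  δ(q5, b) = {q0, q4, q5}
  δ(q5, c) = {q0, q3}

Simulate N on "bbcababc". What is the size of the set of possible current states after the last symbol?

6

Start: {q0}
read b: {q0, q1, q2}
read b: {q0, q1, q2, q3}
read c: {q0, q1, q2, q3, q4, q5}
read a: {q0, q1, q2, q3, q4, q5}
read b: {q0, q1, q2, q3, q4, q5}
read a: {q0, q1, q2, q3, q4, q5}
read b: {q0, q1, q2, q3, q4, q5}
read c: {q0, q1, q2, q3, q4, q5}
Final reachable set {q0, q1, q2, q3, q4, q5} has 6 states.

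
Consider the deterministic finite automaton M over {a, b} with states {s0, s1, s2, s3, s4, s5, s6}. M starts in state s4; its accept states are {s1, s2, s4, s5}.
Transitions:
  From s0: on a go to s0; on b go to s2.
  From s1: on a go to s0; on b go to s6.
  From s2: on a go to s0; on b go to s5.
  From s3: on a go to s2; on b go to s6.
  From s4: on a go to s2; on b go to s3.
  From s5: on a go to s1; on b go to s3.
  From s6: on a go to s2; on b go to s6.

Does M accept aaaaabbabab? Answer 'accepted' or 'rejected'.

s4 --a--> s2
s2 --a--> s0
s0 --a--> s0
s0 --a--> s0
s0 --a--> s0
s0 --b--> s2
s2 --b--> s5
s5 --a--> s1
s1 --b--> s6
s6 --a--> s2
s2 --b--> s5
End in state s5, which is an accepting state.

accepted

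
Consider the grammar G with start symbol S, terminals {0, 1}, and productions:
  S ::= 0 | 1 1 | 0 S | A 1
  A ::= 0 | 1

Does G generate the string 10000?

no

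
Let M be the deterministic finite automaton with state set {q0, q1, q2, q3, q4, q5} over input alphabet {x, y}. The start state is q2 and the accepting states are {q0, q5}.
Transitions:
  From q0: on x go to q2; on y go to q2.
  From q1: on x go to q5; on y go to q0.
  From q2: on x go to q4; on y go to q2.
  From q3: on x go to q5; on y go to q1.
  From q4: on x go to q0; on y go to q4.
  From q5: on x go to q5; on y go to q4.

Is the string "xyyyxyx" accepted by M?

rejected

q2 --x--> q4
q4 --y--> q4
q4 --y--> q4
q4 --y--> q4
q4 --x--> q0
q0 --y--> q2
q2 --x--> q4
End in state q4, which is not an accepting state.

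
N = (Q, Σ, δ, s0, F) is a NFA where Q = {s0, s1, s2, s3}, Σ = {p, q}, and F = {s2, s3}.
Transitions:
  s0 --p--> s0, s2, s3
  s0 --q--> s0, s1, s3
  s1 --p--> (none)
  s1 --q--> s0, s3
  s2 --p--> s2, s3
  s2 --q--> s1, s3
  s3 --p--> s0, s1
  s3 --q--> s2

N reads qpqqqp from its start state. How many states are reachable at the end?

Start: {s0}
read q: {s0, s1, s3}
read p: {s0, s1, s2, s3}
read q: {s0, s1, s2, s3}
read q: {s0, s1, s2, s3}
read q: {s0, s1, s2, s3}
read p: {s0, s1, s2, s3}
Final reachable set {s0, s1, s2, s3} has 4 states.

4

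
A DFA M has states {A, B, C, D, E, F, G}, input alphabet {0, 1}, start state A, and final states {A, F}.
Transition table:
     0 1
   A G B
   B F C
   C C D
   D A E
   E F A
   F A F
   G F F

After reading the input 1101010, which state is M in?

A --1--> B
B --1--> C
C --0--> C
C --1--> D
D --0--> A
A --1--> B
B --0--> F

F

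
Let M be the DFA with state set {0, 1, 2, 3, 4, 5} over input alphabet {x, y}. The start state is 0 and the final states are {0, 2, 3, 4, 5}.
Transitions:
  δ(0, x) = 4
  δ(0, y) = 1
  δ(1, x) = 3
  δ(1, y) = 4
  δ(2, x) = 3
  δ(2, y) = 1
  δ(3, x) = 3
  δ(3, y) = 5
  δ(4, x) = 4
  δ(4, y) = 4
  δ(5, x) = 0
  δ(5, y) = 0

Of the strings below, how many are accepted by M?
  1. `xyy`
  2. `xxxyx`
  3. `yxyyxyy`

3

`xyy`: accepted
`xxxyx`: accepted
`yxyyxyy`: accepted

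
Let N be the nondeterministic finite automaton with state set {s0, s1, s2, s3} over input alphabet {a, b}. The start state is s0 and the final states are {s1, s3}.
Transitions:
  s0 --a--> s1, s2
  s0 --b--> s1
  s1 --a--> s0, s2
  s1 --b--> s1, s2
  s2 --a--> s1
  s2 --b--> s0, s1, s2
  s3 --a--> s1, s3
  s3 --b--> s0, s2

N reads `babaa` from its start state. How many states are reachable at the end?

3

Start: {s0}
read b: {s1}
read a: {s0, s2}
read b: {s0, s1, s2}
read a: {s0, s1, s2}
read a: {s0, s1, s2}
Final reachable set {s0, s1, s2} has 3 states.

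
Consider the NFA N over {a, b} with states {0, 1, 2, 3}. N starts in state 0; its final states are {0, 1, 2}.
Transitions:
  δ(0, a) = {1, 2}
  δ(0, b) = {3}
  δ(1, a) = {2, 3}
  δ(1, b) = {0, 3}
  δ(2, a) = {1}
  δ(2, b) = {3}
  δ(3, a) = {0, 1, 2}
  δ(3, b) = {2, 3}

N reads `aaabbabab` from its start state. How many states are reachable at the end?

2

Start: {0}
read a: {1, 2}
read a: {1, 2, 3}
read a: {0, 1, 2, 3}
read b: {0, 2, 3}
read b: {2, 3}
read a: {0, 1, 2}
read b: {0, 3}
read a: {0, 1, 2}
read b: {0, 3}
Final reachable set {0, 3} has 2 states.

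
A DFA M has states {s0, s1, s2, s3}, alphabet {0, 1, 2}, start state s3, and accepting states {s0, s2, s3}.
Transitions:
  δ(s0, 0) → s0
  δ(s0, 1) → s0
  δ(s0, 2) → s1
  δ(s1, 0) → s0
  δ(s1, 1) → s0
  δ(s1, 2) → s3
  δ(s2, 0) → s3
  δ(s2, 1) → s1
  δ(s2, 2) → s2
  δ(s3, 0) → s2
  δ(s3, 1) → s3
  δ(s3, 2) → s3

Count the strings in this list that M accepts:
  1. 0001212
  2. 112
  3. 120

3

0001212: accepted
112: accepted
120: accepted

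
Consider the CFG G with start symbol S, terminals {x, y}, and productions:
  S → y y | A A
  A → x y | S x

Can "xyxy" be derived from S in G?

S ⇒ AA ⇒ xyA ⇒ xyxy

yes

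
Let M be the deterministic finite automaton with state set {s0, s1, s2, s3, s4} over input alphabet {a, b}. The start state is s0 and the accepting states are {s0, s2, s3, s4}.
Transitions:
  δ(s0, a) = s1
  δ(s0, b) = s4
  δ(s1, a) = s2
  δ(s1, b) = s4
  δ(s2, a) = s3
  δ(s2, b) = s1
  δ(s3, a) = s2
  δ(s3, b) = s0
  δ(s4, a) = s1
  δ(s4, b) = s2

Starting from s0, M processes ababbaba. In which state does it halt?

s0 --a--> s1
s1 --b--> s4
s4 --a--> s1
s1 --b--> s4
s4 --b--> s2
s2 --a--> s3
s3 --b--> s0
s0 --a--> s1

s1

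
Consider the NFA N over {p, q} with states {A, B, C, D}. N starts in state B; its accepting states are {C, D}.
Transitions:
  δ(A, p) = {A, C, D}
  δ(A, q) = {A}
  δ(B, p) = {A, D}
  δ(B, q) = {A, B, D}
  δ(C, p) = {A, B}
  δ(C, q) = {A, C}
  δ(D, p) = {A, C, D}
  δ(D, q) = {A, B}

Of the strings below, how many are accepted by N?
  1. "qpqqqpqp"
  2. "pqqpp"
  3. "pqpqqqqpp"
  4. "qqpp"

"qpqqqpqp": accepted
"pqqpp": accepted
"pqpqqqqpp": accepted
"qqpp": accepted

4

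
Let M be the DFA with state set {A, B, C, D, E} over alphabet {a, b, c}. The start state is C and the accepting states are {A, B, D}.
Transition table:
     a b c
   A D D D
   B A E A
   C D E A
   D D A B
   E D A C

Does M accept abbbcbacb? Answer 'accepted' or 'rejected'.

C --a--> D
D --b--> A
A --b--> D
D --b--> A
A --c--> D
D --b--> A
A --a--> D
D --c--> B
B --b--> E
End in state E, which is not an accepting state.

rejected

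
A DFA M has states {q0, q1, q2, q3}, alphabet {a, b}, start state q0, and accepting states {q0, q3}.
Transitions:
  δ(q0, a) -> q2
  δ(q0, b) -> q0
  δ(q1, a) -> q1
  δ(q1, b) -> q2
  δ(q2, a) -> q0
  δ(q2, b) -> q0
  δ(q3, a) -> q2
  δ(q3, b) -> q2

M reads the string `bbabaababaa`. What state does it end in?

q0

q0 --b--> q0
q0 --b--> q0
q0 --a--> q2
q2 --b--> q0
q0 --a--> q2
q2 --a--> q0
q0 --b--> q0
q0 --a--> q2
q2 --b--> q0
q0 --a--> q2
q2 --a--> q0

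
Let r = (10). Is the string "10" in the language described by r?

Split as 1·0: 1 matches 1 and 0 matches 0.

yes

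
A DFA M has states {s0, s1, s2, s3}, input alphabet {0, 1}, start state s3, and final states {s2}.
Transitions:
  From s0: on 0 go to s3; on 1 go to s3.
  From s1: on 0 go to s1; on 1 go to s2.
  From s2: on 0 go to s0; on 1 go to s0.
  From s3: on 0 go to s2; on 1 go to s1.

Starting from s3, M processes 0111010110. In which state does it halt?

s3 --0--> s2
s2 --1--> s0
s0 --1--> s3
s3 --1--> s1
s1 --0--> s1
s1 --1--> s2
s2 --0--> s0
s0 --1--> s3
s3 --1--> s1
s1 --0--> s1

s1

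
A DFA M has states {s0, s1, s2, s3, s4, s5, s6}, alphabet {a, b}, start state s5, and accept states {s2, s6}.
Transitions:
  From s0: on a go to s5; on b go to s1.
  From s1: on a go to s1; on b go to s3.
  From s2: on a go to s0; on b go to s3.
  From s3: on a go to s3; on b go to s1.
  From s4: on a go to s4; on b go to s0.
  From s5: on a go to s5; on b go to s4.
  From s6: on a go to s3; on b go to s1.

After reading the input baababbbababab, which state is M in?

s3

s5 --b--> s4
s4 --a--> s4
s4 --a--> s4
s4 --b--> s0
s0 --a--> s5
s5 --b--> s4
s4 --b--> s0
s0 --b--> s1
s1 --a--> s1
s1 --b--> s3
s3 --a--> s3
s3 --b--> s1
s1 --a--> s1
s1 --b--> s3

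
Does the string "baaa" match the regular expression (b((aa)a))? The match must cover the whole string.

yes

Split as b·aaa: b matches b and ((aa)a) matches aaa.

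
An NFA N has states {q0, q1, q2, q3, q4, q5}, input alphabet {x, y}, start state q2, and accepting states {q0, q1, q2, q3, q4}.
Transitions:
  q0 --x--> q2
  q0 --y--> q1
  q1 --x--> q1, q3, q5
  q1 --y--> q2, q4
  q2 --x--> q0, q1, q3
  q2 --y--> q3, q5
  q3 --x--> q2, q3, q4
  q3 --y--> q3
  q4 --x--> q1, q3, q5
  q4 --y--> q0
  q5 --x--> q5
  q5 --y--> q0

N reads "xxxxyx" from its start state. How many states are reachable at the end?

6

Start: {q2}
read x: {q0, q1, q3}
read x: {q1, q2, q3, q4, q5}
read x: {q0, q1, q2, q3, q4, q5}
read x: {q0, q1, q2, q3, q4, q5}
read y: {q0, q1, q2, q3, q4, q5}
read x: {q0, q1, q2, q3, q4, q5}
Final reachable set {q0, q1, q2, q3, q4, q5} has 6 states.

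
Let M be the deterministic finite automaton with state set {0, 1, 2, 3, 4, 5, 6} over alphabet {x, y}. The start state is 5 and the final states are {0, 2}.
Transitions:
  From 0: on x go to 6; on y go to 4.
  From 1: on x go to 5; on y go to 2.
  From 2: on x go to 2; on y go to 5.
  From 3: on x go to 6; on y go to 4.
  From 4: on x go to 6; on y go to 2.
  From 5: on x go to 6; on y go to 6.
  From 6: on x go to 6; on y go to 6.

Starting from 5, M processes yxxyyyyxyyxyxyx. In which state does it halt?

5 --y--> 6
6 --x--> 6
6 --x--> 6
6 --y--> 6
6 --y--> 6
6 --y--> 6
6 --y--> 6
6 --x--> 6
6 --y--> 6
6 --y--> 6
6 --x--> 6
6 --y--> 6
6 --x--> 6
6 --y--> 6
6 --x--> 6

6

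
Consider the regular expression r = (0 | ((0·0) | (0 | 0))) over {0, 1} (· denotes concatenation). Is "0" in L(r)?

The left alternative 0 matches 0.

yes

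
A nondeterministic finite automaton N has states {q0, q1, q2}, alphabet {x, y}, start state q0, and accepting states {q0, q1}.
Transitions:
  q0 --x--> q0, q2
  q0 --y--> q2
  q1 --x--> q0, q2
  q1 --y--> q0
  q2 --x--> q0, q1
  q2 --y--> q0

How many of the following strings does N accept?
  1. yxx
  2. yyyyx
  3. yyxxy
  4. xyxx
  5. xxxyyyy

5

yxx: accepted
yyyyx: accepted
yyxxy: accepted
xyxx: accepted
xxxyyyy: accepted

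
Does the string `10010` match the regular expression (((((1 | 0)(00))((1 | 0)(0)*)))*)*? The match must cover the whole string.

Split into 1 piece 10010; each matches ((((1|0)(00))((1|0)(0)*)))*.

yes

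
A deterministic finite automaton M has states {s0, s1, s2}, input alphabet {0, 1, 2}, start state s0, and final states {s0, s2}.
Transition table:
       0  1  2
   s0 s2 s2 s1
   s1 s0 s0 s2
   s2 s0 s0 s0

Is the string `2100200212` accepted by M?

accepted

s0 --2--> s1
s1 --1--> s0
s0 --0--> s2
s2 --0--> s0
s0 --2--> s1
s1 --0--> s0
s0 --0--> s2
s2 --2--> s0
s0 --1--> s2
s2 --2--> s0
End in state s0, which is an accepting state.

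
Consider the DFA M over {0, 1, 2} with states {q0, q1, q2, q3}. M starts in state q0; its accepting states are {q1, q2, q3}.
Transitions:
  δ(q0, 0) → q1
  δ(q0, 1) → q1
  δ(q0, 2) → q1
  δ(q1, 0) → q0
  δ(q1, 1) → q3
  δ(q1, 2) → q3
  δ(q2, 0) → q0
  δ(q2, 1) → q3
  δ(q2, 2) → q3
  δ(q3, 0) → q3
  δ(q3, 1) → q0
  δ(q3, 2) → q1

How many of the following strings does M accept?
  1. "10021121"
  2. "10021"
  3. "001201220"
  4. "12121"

"10021121": rejected
"10021": rejected
"001201220": accepted
"12121": accepted

2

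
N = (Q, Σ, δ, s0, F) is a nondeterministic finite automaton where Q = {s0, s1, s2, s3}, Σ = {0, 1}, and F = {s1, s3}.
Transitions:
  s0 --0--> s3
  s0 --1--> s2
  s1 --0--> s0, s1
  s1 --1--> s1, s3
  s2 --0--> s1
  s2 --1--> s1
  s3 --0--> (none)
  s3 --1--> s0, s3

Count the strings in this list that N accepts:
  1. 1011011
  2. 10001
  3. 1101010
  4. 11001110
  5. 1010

1011011: accepted
10001: accepted
1101010: accepted
11001110: accepted
1010: accepted

5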